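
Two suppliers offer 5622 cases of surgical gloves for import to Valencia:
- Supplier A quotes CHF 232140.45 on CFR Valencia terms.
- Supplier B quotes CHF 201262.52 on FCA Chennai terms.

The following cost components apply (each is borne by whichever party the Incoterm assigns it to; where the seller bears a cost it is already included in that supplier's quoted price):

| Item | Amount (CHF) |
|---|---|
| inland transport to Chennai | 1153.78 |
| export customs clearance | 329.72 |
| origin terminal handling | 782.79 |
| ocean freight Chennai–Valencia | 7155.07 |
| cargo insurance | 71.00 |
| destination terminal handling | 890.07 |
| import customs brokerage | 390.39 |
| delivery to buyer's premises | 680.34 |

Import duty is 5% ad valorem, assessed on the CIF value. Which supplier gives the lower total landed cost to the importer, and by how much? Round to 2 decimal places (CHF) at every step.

Supplier A (CFR):
CIF value = CFR price + insurance = 232140.45 + 71.00 = 232211.45
Import duty = 232211.45 × 5% = 11610.57
Buyer bears (A): 71.00 + 890.07 + 390.39 + 680.34 = 2031.80
Landed cost (A) = invoice 232140.45 + 2031.80 + duty 11610.57 = 245782.82
Supplier B (FCA):
CIF value = FCA price + origin terminal + freight + insurance = 201262.52 + 782.79 + 7155.07 + 71.00 = 209271.38
Import duty = 209271.38 × 5% = 10463.57
Buyer bears (B): 782.79 + 7155.07 + 71.00 + 890.07 + 390.39 + 680.34 = 9969.66
Landed cost (B) = invoice 201262.52 + 9969.66 + duty 10463.57 = 221695.75
Difference = |245782.82 − 221695.75| = 24087.07

Supplier B is cheaper by CHF 24087.07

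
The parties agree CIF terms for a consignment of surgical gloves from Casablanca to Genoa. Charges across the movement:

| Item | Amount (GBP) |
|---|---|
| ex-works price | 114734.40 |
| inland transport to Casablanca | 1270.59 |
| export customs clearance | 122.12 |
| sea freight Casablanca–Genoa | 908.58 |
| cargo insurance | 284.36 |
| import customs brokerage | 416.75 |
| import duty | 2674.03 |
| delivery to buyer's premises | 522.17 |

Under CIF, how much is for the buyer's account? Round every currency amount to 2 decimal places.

Buyer's account: GBP 3612.95

CIF: the seller pays costs through ocean freight and marine insurance to the destination port.
Seller's account: goods 114734.40 + inland to port 1270.59 + export clearance 122.12 + freight 908.58 + insurance 284.36 = 117320.05
Buyer's account: brokerage 416.75 + duty 2674.03 + delivery 522.17 = 3612.95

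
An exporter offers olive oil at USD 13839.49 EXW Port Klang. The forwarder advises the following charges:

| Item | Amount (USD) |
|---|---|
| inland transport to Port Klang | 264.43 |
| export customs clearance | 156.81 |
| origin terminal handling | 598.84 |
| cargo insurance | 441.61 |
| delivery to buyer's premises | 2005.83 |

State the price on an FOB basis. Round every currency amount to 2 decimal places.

FOB price: USD 14859.57

Not relevant to the conversion: insurance, delivery — on the buyer under both terms; not part of either seller's price.
From EXW to FOB, the seller additionally bears: inland to port, export clearance, origin terminal.
FOB price = 13839.49 + 264.43 + 156.81 + 598.84 = 14859.57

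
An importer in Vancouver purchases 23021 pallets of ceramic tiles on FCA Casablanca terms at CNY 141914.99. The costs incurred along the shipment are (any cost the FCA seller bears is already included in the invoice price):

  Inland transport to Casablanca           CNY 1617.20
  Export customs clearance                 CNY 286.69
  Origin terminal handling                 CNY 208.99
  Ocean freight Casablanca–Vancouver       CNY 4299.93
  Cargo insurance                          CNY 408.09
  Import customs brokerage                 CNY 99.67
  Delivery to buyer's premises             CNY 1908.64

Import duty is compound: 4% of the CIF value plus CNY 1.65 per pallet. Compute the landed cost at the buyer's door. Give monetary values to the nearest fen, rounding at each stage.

Total landed cost: CNY 192698.24

FCA: the seller delivers export-cleared goods to the carrier; the buyer bears costs from that point.
Already in the invoice (seller's account under FCA): inland to port, export clearance — exclude.
CIF value = FCA price + origin terminal + freight + insurance = 141914.99 + 208.99 + 4299.93 + 408.09 = 146832.00
Ad valorem component: 146832.00 × 4% = 5873.28
Specific component: 23021 × 1.65 = 37984.65
Import duty = 5873.28 + 37984.65 = 43857.93
Buyer bears: origin terminal 208.99 + freight 4299.93 + insurance 408.09 + brokerage 99.67 + delivery 1908.64 + duty 43857.93 = 50783.25
Landed cost = invoice 141914.99 + 50783.25 = 192698.24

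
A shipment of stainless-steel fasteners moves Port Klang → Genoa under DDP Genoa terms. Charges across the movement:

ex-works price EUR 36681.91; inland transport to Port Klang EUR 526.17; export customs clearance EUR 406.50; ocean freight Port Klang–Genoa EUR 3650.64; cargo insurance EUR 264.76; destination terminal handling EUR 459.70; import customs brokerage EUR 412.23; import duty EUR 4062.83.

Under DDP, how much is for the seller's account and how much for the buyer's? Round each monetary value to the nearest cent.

Seller: EUR 46464.74; buyer: EUR 0.00

DDP: the seller bears all costs including import duty.
Seller's account: goods 36681.91 + inland to port 526.17 + export clearance 406.50 + freight 3650.64 + insurance 264.76 + destination terminal 459.70 + brokerage 412.23 + duty 4062.83 = 46464.74
Buyer's account: 0.00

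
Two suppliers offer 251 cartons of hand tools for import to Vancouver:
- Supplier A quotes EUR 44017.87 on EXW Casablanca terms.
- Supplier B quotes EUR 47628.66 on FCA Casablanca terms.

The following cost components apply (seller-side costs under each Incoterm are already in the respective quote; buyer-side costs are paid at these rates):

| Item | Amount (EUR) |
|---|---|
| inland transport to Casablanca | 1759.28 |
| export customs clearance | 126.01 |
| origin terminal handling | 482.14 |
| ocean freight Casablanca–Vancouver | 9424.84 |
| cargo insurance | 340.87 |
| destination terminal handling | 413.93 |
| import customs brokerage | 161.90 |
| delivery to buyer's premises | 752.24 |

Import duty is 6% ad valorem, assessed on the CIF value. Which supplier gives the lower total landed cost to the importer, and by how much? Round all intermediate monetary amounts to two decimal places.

Supplier A (EXW):
CIF value = EXW price + inland to port + export clearance + origin terminal + freight + insurance = 44017.87 + 1759.28 + 126.01 + 482.14 + 9424.84 + 340.87 = 56151.01
Import duty = 56151.01 × 6% = 3369.06
Buyer bears (A): 1759.28 + 126.01 + 482.14 + 9424.84 + 340.87 + 413.93 + 161.90 + 752.24 = 13461.21
Landed cost (A) = invoice 44017.87 + 13461.21 + duty 3369.06 = 60848.14
Supplier B (FCA):
CIF value = FCA price + origin terminal + freight + insurance = 47628.66 + 482.14 + 9424.84 + 340.87 = 57876.51
Import duty = 57876.51 × 6% = 3472.59
Buyer bears (B): 482.14 + 9424.84 + 340.87 + 413.93 + 161.90 + 752.24 = 11575.92
Landed cost (B) = invoice 47628.66 + 11575.92 + duty 3472.59 = 62677.17
Difference = |60848.14 − 62677.17| = 1829.03

Supplier A is cheaper by EUR 1829.03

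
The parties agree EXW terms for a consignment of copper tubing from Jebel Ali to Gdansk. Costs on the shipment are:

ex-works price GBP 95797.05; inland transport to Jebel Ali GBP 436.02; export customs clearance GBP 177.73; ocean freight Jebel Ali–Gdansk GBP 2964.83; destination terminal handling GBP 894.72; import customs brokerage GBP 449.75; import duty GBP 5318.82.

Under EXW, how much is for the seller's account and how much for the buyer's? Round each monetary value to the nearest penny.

Seller: GBP 95797.05; buyer: GBP 10241.87

EXW: the seller makes goods available at their premises; the buyer bears all onward costs.
Seller's account: goods 95797.05 = 95797.05
Buyer's account: inland to port 436.02 + export clearance 177.73 + freight 2964.83 + destination terminal 894.72 + brokerage 449.75 + duty 5318.82 = 10241.87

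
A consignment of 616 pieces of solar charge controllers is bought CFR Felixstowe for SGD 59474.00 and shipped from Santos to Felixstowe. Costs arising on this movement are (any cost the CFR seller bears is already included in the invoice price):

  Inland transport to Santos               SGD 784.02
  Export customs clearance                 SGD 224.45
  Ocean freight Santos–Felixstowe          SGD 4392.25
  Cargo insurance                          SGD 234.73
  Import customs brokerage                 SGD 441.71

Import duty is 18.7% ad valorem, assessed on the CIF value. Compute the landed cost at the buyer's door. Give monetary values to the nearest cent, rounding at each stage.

Total landed cost: SGD 71315.97

CFR: the seller pays costs through ocean freight to the destination port, but not insurance.
Already in the invoice (seller's account under CFR): inland to port, export clearance, freight — exclude.
CIF value = CFR price + insurance = 59474.00 + 234.73 = 59708.73
Import duty = 59708.73 × 18.7% = 11165.53
Buyer bears: insurance 234.73 + brokerage 441.71 + duty 11165.53 = 11841.97
Landed cost = invoice 59474.00 + 11841.97 = 71315.97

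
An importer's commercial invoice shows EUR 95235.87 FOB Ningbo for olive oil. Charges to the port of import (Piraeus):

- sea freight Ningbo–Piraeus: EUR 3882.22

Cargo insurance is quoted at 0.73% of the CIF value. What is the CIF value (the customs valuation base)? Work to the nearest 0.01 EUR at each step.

CIF value: EUR 99846.97

Let C be the CIF value. C = FOB price + freight + 0.73% × C
C − 0.73% × C = 95235.87 + 3882.22
0.9927 × C = 99118.09
C = 99118.09 / 0.9927 = 99846.97
Insurance premium = 0.73% × 99846.97 = 728.88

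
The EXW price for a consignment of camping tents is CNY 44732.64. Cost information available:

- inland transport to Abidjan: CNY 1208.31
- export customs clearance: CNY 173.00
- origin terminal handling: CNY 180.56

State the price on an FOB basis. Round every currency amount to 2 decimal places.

From EXW to FOB, the seller additionally bears: inland to port, export clearance, origin terminal.
FOB price = 44732.64 + 1208.31 + 173.00 + 180.56 = 46294.51

FOB price: CNY 46294.51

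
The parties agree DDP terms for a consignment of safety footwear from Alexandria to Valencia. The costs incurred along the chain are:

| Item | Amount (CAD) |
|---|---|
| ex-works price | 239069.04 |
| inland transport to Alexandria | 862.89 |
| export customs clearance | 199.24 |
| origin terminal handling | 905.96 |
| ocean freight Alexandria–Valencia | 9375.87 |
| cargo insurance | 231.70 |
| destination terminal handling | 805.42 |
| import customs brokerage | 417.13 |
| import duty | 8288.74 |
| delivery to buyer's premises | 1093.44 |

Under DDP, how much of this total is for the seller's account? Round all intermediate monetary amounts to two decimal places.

Seller's account: CAD 261249.43

DDP: the seller bears all costs including import duty.
Seller's account: goods 239069.04 + inland to port 862.89 + export clearance 199.24 + origin terminal 905.96 + freight 9375.87 + insurance 231.70 + destination terminal 805.42 + brokerage 417.13 + duty 8288.74 + delivery 1093.44 = 261249.43
Buyer's account: 0.00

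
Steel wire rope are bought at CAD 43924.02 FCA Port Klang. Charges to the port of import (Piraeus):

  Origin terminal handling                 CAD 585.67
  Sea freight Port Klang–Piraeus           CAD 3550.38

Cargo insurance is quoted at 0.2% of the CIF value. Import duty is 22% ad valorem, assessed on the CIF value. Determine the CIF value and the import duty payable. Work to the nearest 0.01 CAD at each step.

CIF value: CAD 48156.38; import duty: CAD 10594.40

Let C be the CIF value. C = FCA price + pre-shipment costs + freight + 0.2% × C
C − 0.2% × C = 43924.02 + 585.67 + 3550.38
0.998 × C = 48060.07
C = 48060.07 / 0.998 = 48156.38
Insurance premium = 0.2% × 48156.38 = 96.31
Import duty = 48156.38 × 22% = 10594.40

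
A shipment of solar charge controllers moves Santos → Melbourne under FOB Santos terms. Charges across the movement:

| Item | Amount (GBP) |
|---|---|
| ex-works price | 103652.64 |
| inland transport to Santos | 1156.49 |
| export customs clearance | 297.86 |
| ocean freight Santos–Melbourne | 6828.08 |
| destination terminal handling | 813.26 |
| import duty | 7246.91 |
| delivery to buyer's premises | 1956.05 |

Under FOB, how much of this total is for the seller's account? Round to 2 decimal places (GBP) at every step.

Seller's account: GBP 105106.99

FOB: the seller bears costs until goods are on board at the origin port; the buyer bears freight, insurance and all costs thereafter.
Seller's account: goods 103652.64 + inland to port 1156.49 + export clearance 297.86 = 105106.99
Buyer's account: freight 6828.08 + destination terminal 813.26 + duty 7246.91 + delivery 1956.05 = 16844.30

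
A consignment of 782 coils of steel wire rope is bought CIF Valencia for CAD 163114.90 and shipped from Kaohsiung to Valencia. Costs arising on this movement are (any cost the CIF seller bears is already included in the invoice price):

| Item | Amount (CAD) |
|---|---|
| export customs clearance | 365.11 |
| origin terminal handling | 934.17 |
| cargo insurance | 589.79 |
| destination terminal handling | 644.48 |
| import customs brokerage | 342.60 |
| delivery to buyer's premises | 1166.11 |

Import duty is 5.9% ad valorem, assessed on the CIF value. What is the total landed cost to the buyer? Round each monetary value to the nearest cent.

Total landed cost: CAD 174891.87

CIF: the seller pays costs through ocean freight and marine insurance to the destination port.
Already in the invoice (seller's account under CIF): export clearance, origin terminal, insurance — exclude.
The CIF price already equals the CIF value: 163114.90
Import duty = 163114.90 × 5.9% = 9623.78
Buyer bears: destination terminal 644.48 + brokerage 342.60 + delivery 1166.11 + duty 9623.78 = 11776.97
Landed cost = invoice 163114.90 + 11776.97 = 174891.87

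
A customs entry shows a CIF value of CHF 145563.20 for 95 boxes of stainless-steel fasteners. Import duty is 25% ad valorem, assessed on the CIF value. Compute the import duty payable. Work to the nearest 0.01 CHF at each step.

Import duty: CHF 36390.80

Import duty = 145563.20 × 25% = 36390.80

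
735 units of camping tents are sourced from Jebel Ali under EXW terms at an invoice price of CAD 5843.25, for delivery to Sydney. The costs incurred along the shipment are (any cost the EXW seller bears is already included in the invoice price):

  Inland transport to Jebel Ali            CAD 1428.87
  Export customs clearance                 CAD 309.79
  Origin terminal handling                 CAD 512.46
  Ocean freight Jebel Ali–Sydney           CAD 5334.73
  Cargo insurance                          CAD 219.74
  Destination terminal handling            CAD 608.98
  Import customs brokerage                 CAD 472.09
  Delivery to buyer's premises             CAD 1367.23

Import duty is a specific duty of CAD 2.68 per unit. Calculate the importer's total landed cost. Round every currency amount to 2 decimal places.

EXW: the seller makes goods available at their premises; the buyer bears all onward costs.
CIF value = EXW price + inland to port + export clearance + origin terminal + freight + insurance = 5843.25 + 1428.87 + 309.79 + 512.46 + 5334.73 + 219.74 = 13648.84
Import duty = 735 × 2.68 = 1969.80
Buyer bears: inland to port 1428.87 + export clearance 309.79 + origin terminal 512.46 + freight 5334.73 + insurance 219.74 + destination terminal 608.98 + brokerage 472.09 + delivery 1367.23 + duty 1969.80 = 12223.69
Landed cost = invoice 5843.25 + 12223.69 = 18066.94

Total landed cost: CAD 18066.94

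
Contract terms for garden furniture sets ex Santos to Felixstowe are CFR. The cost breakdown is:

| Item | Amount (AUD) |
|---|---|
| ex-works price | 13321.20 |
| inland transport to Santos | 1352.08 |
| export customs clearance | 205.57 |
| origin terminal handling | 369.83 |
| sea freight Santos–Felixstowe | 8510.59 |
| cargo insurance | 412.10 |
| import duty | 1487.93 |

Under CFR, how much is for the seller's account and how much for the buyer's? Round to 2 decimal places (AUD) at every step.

Seller: AUD 23759.27; buyer: AUD 1900.03

CFR: the seller pays costs through ocean freight to the destination port, but not insurance.
Seller's account: goods 13321.20 + inland to port 1352.08 + export clearance 205.57 + origin terminal 369.83 + freight 8510.59 = 23759.27
Buyer's account: insurance 412.10 + duty 1487.93 = 1900.03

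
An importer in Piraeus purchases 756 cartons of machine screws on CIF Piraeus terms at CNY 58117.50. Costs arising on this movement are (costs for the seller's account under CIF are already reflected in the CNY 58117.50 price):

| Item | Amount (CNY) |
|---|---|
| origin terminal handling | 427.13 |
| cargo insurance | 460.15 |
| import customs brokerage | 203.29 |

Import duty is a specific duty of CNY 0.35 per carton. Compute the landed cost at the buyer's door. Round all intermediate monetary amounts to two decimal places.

CIF: the seller pays costs through ocean freight and marine insurance to the destination port.
Already in the invoice (seller's account under CIF): origin terminal, insurance — exclude.
The CIF price already equals the CIF value: 58117.50
Import duty = 756 × 0.35 = 264.60
Buyer bears: brokerage 203.29 + duty 264.60 = 467.89
Landed cost = invoice 58117.50 + 467.89 = 58585.39

Total landed cost: CNY 58585.39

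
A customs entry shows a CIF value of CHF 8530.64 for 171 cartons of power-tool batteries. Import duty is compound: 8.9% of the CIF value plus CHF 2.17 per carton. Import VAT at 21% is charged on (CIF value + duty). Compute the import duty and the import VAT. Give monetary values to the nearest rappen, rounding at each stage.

Import duty: CHF 1130.30; import VAT: CHF 2028.80

Ad valorem component: 8530.64 × 8.9% = 759.23
Specific component: 171 × 2.17 = 371.07
Import duty = 759.23 + 371.07 = 1130.30
VAT base = CIF + duty = 8530.64 + 1130.30 = 9660.94
Import VAT = 9660.94 × 21% = 2028.80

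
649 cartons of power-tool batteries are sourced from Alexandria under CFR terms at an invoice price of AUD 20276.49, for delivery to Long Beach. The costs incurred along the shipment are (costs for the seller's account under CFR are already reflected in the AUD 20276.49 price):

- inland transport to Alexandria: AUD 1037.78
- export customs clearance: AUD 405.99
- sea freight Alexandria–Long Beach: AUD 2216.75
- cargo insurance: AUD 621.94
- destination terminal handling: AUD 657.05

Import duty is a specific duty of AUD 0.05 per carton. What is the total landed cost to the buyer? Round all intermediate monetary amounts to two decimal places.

Total landed cost: AUD 21587.93

CFR: the seller pays costs through ocean freight to the destination port, but not insurance.
Already in the invoice (seller's account under CFR): inland to port, export clearance, freight — exclude.
CIF value = CFR price + insurance = 20276.49 + 621.94 = 20898.43
Import duty = 649 × 0.05 = 32.45
Buyer bears: insurance 621.94 + destination terminal 657.05 + duty 32.45 = 1311.44
Landed cost = invoice 20276.49 + 1311.44 = 21587.93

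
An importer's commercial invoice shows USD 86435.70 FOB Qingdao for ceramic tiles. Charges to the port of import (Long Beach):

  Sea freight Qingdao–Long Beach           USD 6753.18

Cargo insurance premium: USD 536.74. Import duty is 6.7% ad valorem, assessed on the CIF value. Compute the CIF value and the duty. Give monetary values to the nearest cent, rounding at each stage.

CIF value: USD 93725.62; import duty: USD 6279.62

CIF = FOB price + freight + insurance
CIF = 86435.70 + 6753.18 + 536.74 = 93725.62
Import duty = 93725.62 × 6.7% = 6279.62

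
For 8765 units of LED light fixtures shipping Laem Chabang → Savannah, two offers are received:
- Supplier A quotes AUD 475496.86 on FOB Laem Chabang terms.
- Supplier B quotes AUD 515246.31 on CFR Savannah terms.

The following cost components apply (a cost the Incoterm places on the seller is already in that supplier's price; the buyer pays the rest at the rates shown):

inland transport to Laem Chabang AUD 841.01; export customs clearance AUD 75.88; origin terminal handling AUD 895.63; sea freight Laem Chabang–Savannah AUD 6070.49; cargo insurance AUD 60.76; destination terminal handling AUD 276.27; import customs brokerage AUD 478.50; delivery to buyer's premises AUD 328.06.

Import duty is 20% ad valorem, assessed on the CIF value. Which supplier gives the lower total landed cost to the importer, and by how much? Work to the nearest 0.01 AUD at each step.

Supplier A is cheaper by AUD 40414.75

Supplier A (FOB):
CIF value = FOB price + freight + insurance = 475496.86 + 6070.49 + 60.76 = 481628.11
Import duty = 481628.11 × 20% = 96325.62
Buyer bears (A): 6070.49 + 60.76 + 276.27 + 478.50 + 328.06 = 7214.08
Landed cost (A) = invoice 475496.86 + 7214.08 + duty 96325.62 = 579036.56
Supplier B (CFR):
CIF value = CFR price + insurance = 515246.31 + 60.76 = 515307.07
Import duty = 515307.07 × 20% = 103061.41
Buyer bears (B): 60.76 + 276.27 + 478.50 + 328.06 = 1143.59
Landed cost (B) = invoice 515246.31 + 1143.59 + duty 103061.41 = 619451.31
Difference = |579036.56 − 619451.31| = 40414.75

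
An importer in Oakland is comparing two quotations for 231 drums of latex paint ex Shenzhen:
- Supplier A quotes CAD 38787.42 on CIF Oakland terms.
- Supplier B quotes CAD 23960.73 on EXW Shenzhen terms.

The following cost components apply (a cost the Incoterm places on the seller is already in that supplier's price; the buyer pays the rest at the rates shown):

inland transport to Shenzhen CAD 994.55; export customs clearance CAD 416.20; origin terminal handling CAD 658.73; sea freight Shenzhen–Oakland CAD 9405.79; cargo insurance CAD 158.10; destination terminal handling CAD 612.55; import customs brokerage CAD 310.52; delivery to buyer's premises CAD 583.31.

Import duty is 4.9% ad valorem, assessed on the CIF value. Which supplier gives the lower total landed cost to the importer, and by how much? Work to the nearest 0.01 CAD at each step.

Supplier A (CIF):
The CIF price already equals the CIF value: 38787.42
Import duty = 38787.42 × 4.9% = 1900.58
Buyer bears (A): 612.55 + 310.52 + 583.31 = 1506.38
Landed cost (A) = invoice 38787.42 + 1506.38 + duty 1900.58 = 42194.38
Supplier B (EXW):
CIF value = EXW price + inland to port + export clearance + origin terminal + freight + insurance = 23960.73 + 994.55 + 416.20 + 658.73 + 9405.79 + 158.10 = 35594.10
Import duty = 35594.10 × 4.9% = 1744.11
Buyer bears (B): 994.55 + 416.20 + 658.73 + 9405.79 + 158.10 + 612.55 + 310.52 + 583.31 = 13139.75
Landed cost (B) = invoice 23960.73 + 13139.75 + duty 1744.11 = 38844.59
Difference = |42194.38 − 38844.59| = 3349.79

Supplier B is cheaper by CAD 3349.79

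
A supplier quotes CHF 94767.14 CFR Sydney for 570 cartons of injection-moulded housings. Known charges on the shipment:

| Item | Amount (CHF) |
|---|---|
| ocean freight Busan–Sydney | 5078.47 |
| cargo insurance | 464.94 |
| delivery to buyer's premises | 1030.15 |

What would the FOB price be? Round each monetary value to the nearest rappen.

Not relevant to the conversion: insurance, delivery — on the buyer under both terms; not part of either seller's price.
From CFR to FOB, the seller no longer bears: freight.
FOB price = 94767.14 − 5078.47 = 89688.67

FOB price: CHF 89688.67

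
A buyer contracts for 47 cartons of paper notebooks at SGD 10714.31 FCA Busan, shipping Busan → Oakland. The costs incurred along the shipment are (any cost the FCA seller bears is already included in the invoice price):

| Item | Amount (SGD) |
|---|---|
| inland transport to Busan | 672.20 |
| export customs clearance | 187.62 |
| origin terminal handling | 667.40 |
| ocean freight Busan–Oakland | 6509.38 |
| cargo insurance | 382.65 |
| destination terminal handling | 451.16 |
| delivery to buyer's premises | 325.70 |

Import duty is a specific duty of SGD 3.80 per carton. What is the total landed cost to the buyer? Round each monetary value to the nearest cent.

Total landed cost: SGD 19229.20

FCA: the seller delivers export-cleared goods to the carrier; the buyer bears costs from that point.
Already in the invoice (seller's account under FCA): inland to port, export clearance — exclude.
CIF value = FCA price + origin terminal + freight + insurance = 10714.31 + 667.40 + 6509.38 + 382.65 = 18273.74
Import duty = 47 × 3.80 = 178.60
Buyer bears: origin terminal 667.40 + freight 6509.38 + insurance 382.65 + destination terminal 451.16 + delivery 325.70 + duty 178.60 = 8514.89
Landed cost = invoice 10714.31 + 8514.89 = 19229.20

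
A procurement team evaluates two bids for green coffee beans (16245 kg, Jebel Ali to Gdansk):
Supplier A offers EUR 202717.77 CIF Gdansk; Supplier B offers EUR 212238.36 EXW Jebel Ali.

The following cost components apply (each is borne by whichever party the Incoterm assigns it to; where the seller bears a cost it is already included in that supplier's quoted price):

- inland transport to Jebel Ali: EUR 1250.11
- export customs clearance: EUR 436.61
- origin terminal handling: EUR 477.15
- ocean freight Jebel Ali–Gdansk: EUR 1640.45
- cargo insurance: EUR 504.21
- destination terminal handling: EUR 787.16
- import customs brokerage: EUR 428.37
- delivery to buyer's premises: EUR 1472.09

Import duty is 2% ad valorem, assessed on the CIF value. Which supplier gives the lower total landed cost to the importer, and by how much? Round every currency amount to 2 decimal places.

Supplier A (CIF):
The CIF price already equals the CIF value: 202717.77
Import duty = 202717.77 × 2% = 4054.36
Buyer bears (A): 787.16 + 428.37 + 1472.09 = 2687.62
Landed cost (A) = invoice 202717.77 + 2687.62 + duty 4054.36 = 209459.75
Supplier B (EXW):
CIF value = EXW price + inland to port + export clearance + origin terminal + freight + insurance = 212238.36 + 1250.11 + 436.61 + 477.15 + 1640.45 + 504.21 = 216546.89
Import duty = 216546.89 × 2% = 4330.94
Buyer bears (B): 1250.11 + 436.61 + 477.15 + 1640.45 + 504.21 + 787.16 + 428.37 + 1472.09 = 6996.15
Landed cost (B) = invoice 212238.36 + 6996.15 + duty 4330.94 = 223565.45
Difference = |209459.75 − 223565.45| = 14105.70

Supplier A is cheaper by EUR 14105.70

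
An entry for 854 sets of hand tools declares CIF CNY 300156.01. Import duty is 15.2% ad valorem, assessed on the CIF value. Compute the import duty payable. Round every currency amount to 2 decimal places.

Import duty: CNY 45623.71

Import duty = 300156.01 × 15.2% = 45623.71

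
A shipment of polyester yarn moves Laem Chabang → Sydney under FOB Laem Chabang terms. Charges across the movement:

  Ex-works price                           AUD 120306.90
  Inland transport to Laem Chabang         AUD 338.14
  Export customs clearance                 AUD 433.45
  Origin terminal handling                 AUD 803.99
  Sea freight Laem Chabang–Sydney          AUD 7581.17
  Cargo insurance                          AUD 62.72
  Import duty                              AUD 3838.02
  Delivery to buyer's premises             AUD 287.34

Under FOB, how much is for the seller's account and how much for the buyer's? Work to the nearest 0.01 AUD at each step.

Seller: AUD 121882.48; buyer: AUD 11769.25

FOB: the seller bears costs until goods are on board at the origin port; the buyer bears freight, insurance and all costs thereafter.
Seller's account: goods 120306.90 + inland to port 338.14 + export clearance 433.45 + origin terminal 803.99 = 121882.48
Buyer's account: freight 7581.17 + insurance 62.72 + duty 3838.02 + delivery 287.34 = 11769.25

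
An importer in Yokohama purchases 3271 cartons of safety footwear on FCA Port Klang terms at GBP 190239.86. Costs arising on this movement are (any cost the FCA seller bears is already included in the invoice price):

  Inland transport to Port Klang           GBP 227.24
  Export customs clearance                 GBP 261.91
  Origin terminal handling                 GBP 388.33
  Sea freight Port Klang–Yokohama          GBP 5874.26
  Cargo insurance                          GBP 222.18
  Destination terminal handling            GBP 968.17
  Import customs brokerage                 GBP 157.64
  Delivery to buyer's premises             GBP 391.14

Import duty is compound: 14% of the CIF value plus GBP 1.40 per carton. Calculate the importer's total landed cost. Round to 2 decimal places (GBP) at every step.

FCA: the seller delivers export-cleared goods to the carrier; the buyer bears costs from that point.
Already in the invoice (seller's account under FCA): inland to port, export clearance — exclude.
CIF value = FCA price + origin terminal + freight + insurance = 190239.86 + 388.33 + 5874.26 + 222.18 = 196724.63
Ad valorem component: 196724.63 × 14% = 27541.45
Specific component: 3271 × 1.40 = 4579.40
Import duty = 27541.45 + 4579.40 = 32120.85
Buyer bears: origin terminal 388.33 + freight 5874.26 + insurance 222.18 + destination terminal 968.17 + brokerage 157.64 + delivery 391.14 + duty 32120.85 = 40122.57
Landed cost = invoice 190239.86 + 40122.57 = 230362.43

Total landed cost: GBP 230362.43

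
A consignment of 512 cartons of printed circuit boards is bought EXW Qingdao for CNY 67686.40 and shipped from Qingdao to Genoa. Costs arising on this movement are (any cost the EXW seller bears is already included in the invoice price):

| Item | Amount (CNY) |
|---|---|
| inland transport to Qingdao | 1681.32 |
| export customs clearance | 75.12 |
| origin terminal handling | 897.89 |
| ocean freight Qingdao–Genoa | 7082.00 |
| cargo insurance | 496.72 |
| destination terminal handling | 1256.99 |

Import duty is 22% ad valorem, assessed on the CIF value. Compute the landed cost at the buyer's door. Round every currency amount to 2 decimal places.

Total landed cost: CNY 96318.72

EXW: the seller makes goods available at their premises; the buyer bears all onward costs.
CIF value = EXW price + inland to port + export clearance + origin terminal + freight + insurance = 67686.40 + 1681.32 + 75.12 + 897.89 + 7082.00 + 496.72 = 77919.45
Import duty = 77919.45 × 22% = 17142.28
Buyer bears: inland to port 1681.32 + export clearance 75.12 + origin terminal 897.89 + freight 7082.00 + insurance 496.72 + destination terminal 1256.99 + duty 17142.28 = 28632.32
Landed cost = invoice 67686.40 + 28632.32 = 96318.72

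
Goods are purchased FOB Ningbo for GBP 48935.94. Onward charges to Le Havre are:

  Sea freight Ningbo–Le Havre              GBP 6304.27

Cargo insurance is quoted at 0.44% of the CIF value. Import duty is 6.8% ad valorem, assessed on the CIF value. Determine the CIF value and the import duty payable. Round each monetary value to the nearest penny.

Let C be the CIF value. C = FOB price + freight + 0.44% × C
C − 0.44% × C = 48935.94 + 6304.27
0.9956 × C = 55240.21
C = 55240.21 / 0.9956 = 55484.34
Insurance premium = 0.44% × 55484.34 = 244.13
Import duty = 55484.34 × 6.8% = 3772.94

CIF value: GBP 55484.34; import duty: GBP 3772.94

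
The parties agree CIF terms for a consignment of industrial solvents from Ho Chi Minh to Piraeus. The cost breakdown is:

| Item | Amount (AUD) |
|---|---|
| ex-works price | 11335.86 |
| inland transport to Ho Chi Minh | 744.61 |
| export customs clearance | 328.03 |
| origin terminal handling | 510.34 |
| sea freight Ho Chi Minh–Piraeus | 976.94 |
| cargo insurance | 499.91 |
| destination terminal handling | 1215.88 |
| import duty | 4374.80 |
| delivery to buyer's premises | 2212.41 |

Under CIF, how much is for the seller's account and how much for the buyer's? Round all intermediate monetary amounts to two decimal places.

Seller: AUD 14395.69; buyer: AUD 7803.09

CIF: the seller pays costs through ocean freight and marine insurance to the destination port.
Seller's account: goods 11335.86 + inland to port 744.61 + export clearance 328.03 + origin terminal 510.34 + freight 976.94 + insurance 499.91 = 14395.69
Buyer's account: destination terminal 1215.88 + duty 4374.80 + delivery 2212.41 = 7803.09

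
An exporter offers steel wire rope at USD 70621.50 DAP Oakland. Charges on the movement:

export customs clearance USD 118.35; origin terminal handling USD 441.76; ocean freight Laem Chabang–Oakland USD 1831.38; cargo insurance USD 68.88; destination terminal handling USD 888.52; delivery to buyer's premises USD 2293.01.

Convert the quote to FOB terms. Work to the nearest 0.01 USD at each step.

FOB price: USD 65539.71

Not relevant to the conversion: export clearance, origin terminal — on the seller under both DAP and FOB; already in the DAP price and stays in the FOB price.
From DAP to FOB, the seller no longer bears: freight, insurance, destination terminal, delivery.
FOB price = 70621.50 − 1831.38 − 68.88 − 888.52 − 2293.01 = 65539.71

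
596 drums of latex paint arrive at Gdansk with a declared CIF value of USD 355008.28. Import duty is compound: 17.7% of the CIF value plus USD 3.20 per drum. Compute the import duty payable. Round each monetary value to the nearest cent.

Ad valorem component: 355008.28 × 17.7% = 62836.47
Specific component: 596 × 3.20 = 1907.20
Import duty = 62836.47 + 1907.20 = 64743.67

Import duty: USD 64743.67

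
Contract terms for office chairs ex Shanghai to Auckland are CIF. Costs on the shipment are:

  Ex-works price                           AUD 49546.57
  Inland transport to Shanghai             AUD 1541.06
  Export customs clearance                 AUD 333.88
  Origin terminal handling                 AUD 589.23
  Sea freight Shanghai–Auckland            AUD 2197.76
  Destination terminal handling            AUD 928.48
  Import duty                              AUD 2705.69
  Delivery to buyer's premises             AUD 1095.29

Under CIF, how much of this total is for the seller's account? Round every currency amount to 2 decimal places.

Seller's account: AUD 54208.50

CIF: the seller pays costs through ocean freight and marine insurance to the destination port.
Seller's account: goods 49546.57 + inland to port 1541.06 + export clearance 333.88 + origin terminal 589.23 + freight 2197.76 = 54208.50
Buyer's account: destination terminal 928.48 + duty 2705.69 + delivery 1095.29 = 4729.46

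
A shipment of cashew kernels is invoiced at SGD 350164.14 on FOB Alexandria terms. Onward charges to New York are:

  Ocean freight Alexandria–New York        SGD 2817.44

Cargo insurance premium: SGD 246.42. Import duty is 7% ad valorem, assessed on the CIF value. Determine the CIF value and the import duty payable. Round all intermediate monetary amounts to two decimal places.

CIF value: SGD 353228.00; import duty: SGD 24725.96

CIF = FOB price + freight + insurance
CIF = 350164.14 + 2817.44 + 246.42 = 353228.00
Import duty = 353228.00 × 7% = 24725.96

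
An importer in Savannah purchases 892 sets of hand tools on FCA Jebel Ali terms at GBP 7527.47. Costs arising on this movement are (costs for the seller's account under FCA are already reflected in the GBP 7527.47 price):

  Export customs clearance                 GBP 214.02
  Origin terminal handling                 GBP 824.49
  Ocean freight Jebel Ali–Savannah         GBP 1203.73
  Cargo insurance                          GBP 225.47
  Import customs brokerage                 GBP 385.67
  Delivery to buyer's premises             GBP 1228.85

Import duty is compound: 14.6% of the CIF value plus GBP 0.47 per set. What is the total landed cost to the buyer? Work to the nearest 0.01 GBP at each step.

Total landed cost: GBP 13242.97

FCA: the seller delivers export-cleared goods to the carrier; the buyer bears costs from that point.
Already in the invoice (seller's account under FCA): export clearance — exclude.
CIF value = FCA price + origin terminal + freight + insurance = 7527.47 + 824.49 + 1203.73 + 225.47 = 9781.16
Ad valorem component: 9781.16 × 14.6% = 1428.05
Specific component: 892 × 0.47 = 419.24
Import duty = 1428.05 + 419.24 = 1847.29
Buyer bears: origin terminal 824.49 + freight 1203.73 + insurance 225.47 + brokerage 385.67 + delivery 1228.85 + duty 1847.29 = 5715.50
Landed cost = invoice 7527.47 + 5715.50 = 13242.97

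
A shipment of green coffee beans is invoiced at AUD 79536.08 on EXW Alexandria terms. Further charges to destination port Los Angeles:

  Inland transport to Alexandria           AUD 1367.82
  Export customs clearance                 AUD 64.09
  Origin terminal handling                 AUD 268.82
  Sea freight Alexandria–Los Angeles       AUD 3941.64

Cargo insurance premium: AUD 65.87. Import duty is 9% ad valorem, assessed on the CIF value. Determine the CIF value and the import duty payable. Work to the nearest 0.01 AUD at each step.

CIF = EXW price + pre-shipment costs + freight + insurance
CIF = 79536.08 + 1367.82 + 64.09 + 268.82 + 3941.64 + 65.87 = 85244.32
Import duty = 85244.32 × 9% = 7671.99

CIF value: AUD 85244.32; import duty: AUD 7671.99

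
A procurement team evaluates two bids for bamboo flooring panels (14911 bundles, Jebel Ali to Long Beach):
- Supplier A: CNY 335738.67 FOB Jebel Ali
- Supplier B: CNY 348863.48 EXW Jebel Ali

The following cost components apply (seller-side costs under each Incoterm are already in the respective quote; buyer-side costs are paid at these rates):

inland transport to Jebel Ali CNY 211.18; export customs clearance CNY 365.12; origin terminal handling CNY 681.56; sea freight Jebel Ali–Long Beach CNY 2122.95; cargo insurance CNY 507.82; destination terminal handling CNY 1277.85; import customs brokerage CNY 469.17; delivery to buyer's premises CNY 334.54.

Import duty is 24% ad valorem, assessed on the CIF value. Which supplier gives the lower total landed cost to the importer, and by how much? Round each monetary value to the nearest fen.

Supplier A is cheaper by CNY 17834.51

Supplier A (FOB):
CIF value = FOB price + freight + insurance = 335738.67 + 2122.95 + 507.82 = 338369.44
Import duty = 338369.44 × 24% = 81208.67
Buyer bears (A): 2122.95 + 507.82 + 1277.85 + 469.17 + 334.54 = 4712.33
Landed cost (A) = invoice 335738.67 + 4712.33 + duty 81208.67 = 421659.67
Supplier B (EXW):
CIF value = EXW price + inland to port + export clearance + origin terminal + freight + insurance = 348863.48 + 211.18 + 365.12 + 681.56 + 2122.95 + 507.82 = 352752.11
Import duty = 352752.11 × 24% = 84660.51
Buyer bears (B): 211.18 + 365.12 + 681.56 + 2122.95 + 507.82 + 1277.85 + 469.17 + 334.54 = 5970.19
Landed cost (B) = invoice 348863.48 + 5970.19 + duty 84660.51 = 439494.18
Difference = |421659.67 − 439494.18| = 17834.51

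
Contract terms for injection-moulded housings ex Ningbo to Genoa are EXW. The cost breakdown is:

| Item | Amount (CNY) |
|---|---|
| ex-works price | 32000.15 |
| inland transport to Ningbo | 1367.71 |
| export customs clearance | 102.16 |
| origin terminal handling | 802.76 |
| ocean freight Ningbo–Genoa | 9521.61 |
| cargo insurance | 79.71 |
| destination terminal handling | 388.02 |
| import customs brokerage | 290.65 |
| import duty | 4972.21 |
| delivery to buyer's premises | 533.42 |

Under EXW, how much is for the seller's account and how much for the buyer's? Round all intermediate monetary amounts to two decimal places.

Seller: CNY 32000.15; buyer: CNY 18058.25

EXW: the seller makes goods available at their premises; the buyer bears all onward costs.
Seller's account: goods 32000.15 = 32000.15
Buyer's account: inland to port 1367.71 + export clearance 102.16 + origin terminal 802.76 + freight 9521.61 + insurance 79.71 + destination terminal 388.02 + brokerage 290.65 + duty 4972.21 + delivery 533.42 = 18058.25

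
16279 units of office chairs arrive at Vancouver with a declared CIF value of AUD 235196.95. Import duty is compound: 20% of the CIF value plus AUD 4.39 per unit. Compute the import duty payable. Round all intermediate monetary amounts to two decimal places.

Import duty: AUD 118504.20

Ad valorem component: 235196.95 × 20% = 47039.39
Specific component: 16279 × 4.39 = 71464.81
Import duty = 47039.39 + 71464.81 = 118504.20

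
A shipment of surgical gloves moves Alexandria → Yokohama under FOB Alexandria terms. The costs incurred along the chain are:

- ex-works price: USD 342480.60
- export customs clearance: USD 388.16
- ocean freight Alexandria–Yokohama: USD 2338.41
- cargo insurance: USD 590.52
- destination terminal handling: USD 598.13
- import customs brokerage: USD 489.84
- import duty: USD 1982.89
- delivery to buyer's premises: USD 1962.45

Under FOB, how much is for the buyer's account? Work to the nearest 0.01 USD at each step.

FOB: the seller bears costs until goods are on board at the origin port; the buyer bears freight, insurance and all costs thereafter.
Seller's account: goods 342480.60 + export clearance 388.16 = 342868.76
Buyer's account: freight 2338.41 + insurance 590.52 + destination terminal 598.13 + brokerage 489.84 + duty 1982.89 + delivery 1962.45 = 7962.24

Buyer's account: USD 7962.24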